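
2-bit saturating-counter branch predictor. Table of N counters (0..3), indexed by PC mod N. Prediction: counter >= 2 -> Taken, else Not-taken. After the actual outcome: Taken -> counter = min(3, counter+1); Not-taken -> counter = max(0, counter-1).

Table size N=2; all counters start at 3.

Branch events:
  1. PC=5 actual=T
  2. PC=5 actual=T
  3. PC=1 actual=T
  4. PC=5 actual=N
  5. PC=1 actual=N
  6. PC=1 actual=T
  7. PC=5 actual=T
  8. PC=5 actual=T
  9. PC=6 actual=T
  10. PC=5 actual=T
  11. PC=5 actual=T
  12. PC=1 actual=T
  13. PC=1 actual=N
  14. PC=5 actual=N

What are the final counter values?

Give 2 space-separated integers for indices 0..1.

Ev 1: PC=5 idx=1 pred=T actual=T -> ctr[1]=3
Ev 2: PC=5 idx=1 pred=T actual=T -> ctr[1]=3
Ev 3: PC=1 idx=1 pred=T actual=T -> ctr[1]=3
Ev 4: PC=5 idx=1 pred=T actual=N -> ctr[1]=2
Ev 5: PC=1 idx=1 pred=T actual=N -> ctr[1]=1
Ev 6: PC=1 idx=1 pred=N actual=T -> ctr[1]=2
Ev 7: PC=5 idx=1 pred=T actual=T -> ctr[1]=3
Ev 8: PC=5 idx=1 pred=T actual=T -> ctr[1]=3
Ev 9: PC=6 idx=0 pred=T actual=T -> ctr[0]=3
Ev 10: PC=5 idx=1 pred=T actual=T -> ctr[1]=3
Ev 11: PC=5 idx=1 pred=T actual=T -> ctr[1]=3
Ev 12: PC=1 idx=1 pred=T actual=T -> ctr[1]=3
Ev 13: PC=1 idx=1 pred=T actual=N -> ctr[1]=2
Ev 14: PC=5 idx=1 pred=T actual=N -> ctr[1]=1

Answer: 3 1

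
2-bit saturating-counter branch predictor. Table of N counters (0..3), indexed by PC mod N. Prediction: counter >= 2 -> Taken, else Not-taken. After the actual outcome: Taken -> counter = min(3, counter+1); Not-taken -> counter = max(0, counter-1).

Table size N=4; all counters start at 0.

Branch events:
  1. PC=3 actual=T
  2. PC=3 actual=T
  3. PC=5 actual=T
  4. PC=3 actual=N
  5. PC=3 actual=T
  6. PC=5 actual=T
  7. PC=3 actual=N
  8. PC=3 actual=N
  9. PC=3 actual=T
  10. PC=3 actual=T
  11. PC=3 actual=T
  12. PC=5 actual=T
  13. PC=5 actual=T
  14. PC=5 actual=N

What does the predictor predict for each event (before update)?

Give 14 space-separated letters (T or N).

Answer: N N N T N N T N N N T T T T

Derivation:
Ev 1: PC=3 idx=3 pred=N actual=T -> ctr[3]=1
Ev 2: PC=3 idx=3 pred=N actual=T -> ctr[3]=2
Ev 3: PC=5 idx=1 pred=N actual=T -> ctr[1]=1
Ev 4: PC=3 idx=3 pred=T actual=N -> ctr[3]=1
Ev 5: PC=3 idx=3 pred=N actual=T -> ctr[3]=2
Ev 6: PC=5 idx=1 pred=N actual=T -> ctr[1]=2
Ev 7: PC=3 idx=3 pred=T actual=N -> ctr[3]=1
Ev 8: PC=3 idx=3 pred=N actual=N -> ctr[3]=0
Ev 9: PC=3 idx=3 pred=N actual=T -> ctr[3]=1
Ev 10: PC=3 idx=3 pred=N actual=T -> ctr[3]=2
Ev 11: PC=3 idx=3 pred=T actual=T -> ctr[3]=3
Ev 12: PC=5 idx=1 pred=T actual=T -> ctr[1]=3
Ev 13: PC=5 idx=1 pred=T actual=T -> ctr[1]=3
Ev 14: PC=5 idx=1 pred=T actual=N -> ctr[1]=2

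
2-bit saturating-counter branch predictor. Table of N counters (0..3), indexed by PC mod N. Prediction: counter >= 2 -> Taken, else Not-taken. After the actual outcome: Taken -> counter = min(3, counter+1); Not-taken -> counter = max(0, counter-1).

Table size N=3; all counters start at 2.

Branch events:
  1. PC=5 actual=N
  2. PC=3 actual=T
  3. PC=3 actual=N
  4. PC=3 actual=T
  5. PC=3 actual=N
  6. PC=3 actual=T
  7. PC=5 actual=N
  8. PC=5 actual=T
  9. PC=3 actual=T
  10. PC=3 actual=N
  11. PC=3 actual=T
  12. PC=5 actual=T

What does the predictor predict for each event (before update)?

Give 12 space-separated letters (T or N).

Ev 1: PC=5 idx=2 pred=T actual=N -> ctr[2]=1
Ev 2: PC=3 idx=0 pred=T actual=T -> ctr[0]=3
Ev 3: PC=3 idx=0 pred=T actual=N -> ctr[0]=2
Ev 4: PC=3 idx=0 pred=T actual=T -> ctr[0]=3
Ev 5: PC=3 idx=0 pred=T actual=N -> ctr[0]=2
Ev 6: PC=3 idx=0 pred=T actual=T -> ctr[0]=3
Ev 7: PC=5 idx=2 pred=N actual=N -> ctr[2]=0
Ev 8: PC=5 idx=2 pred=N actual=T -> ctr[2]=1
Ev 9: PC=3 idx=0 pred=T actual=T -> ctr[0]=3
Ev 10: PC=3 idx=0 pred=T actual=N -> ctr[0]=2
Ev 11: PC=3 idx=0 pred=T actual=T -> ctr[0]=3
Ev 12: PC=5 idx=2 pred=N actual=T -> ctr[2]=2

Answer: T T T T T T N N T T T N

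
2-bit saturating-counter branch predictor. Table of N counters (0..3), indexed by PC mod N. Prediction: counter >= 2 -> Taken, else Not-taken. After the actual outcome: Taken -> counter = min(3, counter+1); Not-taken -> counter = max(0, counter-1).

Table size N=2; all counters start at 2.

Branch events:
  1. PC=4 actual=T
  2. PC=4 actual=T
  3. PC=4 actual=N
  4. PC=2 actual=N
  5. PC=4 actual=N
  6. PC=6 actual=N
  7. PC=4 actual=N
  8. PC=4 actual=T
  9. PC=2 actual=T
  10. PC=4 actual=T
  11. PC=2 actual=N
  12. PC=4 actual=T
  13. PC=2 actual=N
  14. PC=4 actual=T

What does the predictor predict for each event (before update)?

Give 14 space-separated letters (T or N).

Ev 1: PC=4 idx=0 pred=T actual=T -> ctr[0]=3
Ev 2: PC=4 idx=0 pred=T actual=T -> ctr[0]=3
Ev 3: PC=4 idx=0 pred=T actual=N -> ctr[0]=2
Ev 4: PC=2 idx=0 pred=T actual=N -> ctr[0]=1
Ev 5: PC=4 idx=0 pred=N actual=N -> ctr[0]=0
Ev 6: PC=6 idx=0 pred=N actual=N -> ctr[0]=0
Ev 7: PC=4 idx=0 pred=N actual=N -> ctr[0]=0
Ev 8: PC=4 idx=0 pred=N actual=T -> ctr[0]=1
Ev 9: PC=2 idx=0 pred=N actual=T -> ctr[0]=2
Ev 10: PC=4 idx=0 pred=T actual=T -> ctr[0]=3
Ev 11: PC=2 idx=0 pred=T actual=N -> ctr[0]=2
Ev 12: PC=4 idx=0 pred=T actual=T -> ctr[0]=3
Ev 13: PC=2 idx=0 pred=T actual=N -> ctr[0]=2
Ev 14: PC=4 idx=0 pred=T actual=T -> ctr[0]=3

Answer: T T T T N N N N N T T T T T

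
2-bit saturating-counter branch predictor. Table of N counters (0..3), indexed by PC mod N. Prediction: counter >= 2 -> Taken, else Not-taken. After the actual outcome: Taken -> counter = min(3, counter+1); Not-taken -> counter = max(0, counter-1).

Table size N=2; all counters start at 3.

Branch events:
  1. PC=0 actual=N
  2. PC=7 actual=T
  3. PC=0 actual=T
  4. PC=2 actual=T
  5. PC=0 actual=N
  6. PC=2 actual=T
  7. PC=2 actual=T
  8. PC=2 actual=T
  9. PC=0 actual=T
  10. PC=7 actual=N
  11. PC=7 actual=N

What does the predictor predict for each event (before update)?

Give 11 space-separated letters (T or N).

Ev 1: PC=0 idx=0 pred=T actual=N -> ctr[0]=2
Ev 2: PC=7 idx=1 pred=T actual=T -> ctr[1]=3
Ev 3: PC=0 idx=0 pred=T actual=T -> ctr[0]=3
Ev 4: PC=2 idx=0 pred=T actual=T -> ctr[0]=3
Ev 5: PC=0 idx=0 pred=T actual=N -> ctr[0]=2
Ev 6: PC=2 idx=0 pred=T actual=T -> ctr[0]=3
Ev 7: PC=2 idx=0 pred=T actual=T -> ctr[0]=3
Ev 8: PC=2 idx=0 pred=T actual=T -> ctr[0]=3
Ev 9: PC=0 idx=0 pred=T actual=T -> ctr[0]=3
Ev 10: PC=7 idx=1 pred=T actual=N -> ctr[1]=2
Ev 11: PC=7 idx=1 pred=T actual=N -> ctr[1]=1

Answer: T T T T T T T T T T T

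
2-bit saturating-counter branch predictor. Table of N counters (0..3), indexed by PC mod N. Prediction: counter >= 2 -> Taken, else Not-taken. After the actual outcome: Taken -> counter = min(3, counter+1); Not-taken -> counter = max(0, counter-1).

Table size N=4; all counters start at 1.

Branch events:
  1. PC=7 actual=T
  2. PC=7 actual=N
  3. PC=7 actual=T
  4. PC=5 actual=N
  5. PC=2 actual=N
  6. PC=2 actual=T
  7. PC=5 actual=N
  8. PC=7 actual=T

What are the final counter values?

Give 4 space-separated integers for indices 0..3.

Answer: 1 0 1 3

Derivation:
Ev 1: PC=7 idx=3 pred=N actual=T -> ctr[3]=2
Ev 2: PC=7 idx=3 pred=T actual=N -> ctr[3]=1
Ev 3: PC=7 idx=3 pred=N actual=T -> ctr[3]=2
Ev 4: PC=5 idx=1 pred=N actual=N -> ctr[1]=0
Ev 5: PC=2 idx=2 pred=N actual=N -> ctr[2]=0
Ev 6: PC=2 idx=2 pred=N actual=T -> ctr[2]=1
Ev 7: PC=5 idx=1 pred=N actual=N -> ctr[1]=0
Ev 8: PC=7 idx=3 pred=T actual=T -> ctr[3]=3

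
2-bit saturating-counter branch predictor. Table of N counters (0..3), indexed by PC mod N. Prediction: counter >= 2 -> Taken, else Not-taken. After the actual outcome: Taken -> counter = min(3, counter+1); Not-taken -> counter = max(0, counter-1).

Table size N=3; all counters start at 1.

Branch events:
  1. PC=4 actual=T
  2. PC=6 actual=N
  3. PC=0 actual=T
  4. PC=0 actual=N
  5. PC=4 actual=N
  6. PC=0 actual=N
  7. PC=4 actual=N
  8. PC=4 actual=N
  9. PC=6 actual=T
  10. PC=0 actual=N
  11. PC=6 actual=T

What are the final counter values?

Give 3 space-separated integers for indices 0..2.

Ev 1: PC=4 idx=1 pred=N actual=T -> ctr[1]=2
Ev 2: PC=6 idx=0 pred=N actual=N -> ctr[0]=0
Ev 3: PC=0 idx=0 pred=N actual=T -> ctr[0]=1
Ev 4: PC=0 idx=0 pred=N actual=N -> ctr[0]=0
Ev 5: PC=4 idx=1 pred=T actual=N -> ctr[1]=1
Ev 6: PC=0 idx=0 pred=N actual=N -> ctr[0]=0
Ev 7: PC=4 idx=1 pred=N actual=N -> ctr[1]=0
Ev 8: PC=4 idx=1 pred=N actual=N -> ctr[1]=0
Ev 9: PC=6 idx=0 pred=N actual=T -> ctr[0]=1
Ev 10: PC=0 idx=0 pred=N actual=N -> ctr[0]=0
Ev 11: PC=6 idx=0 pred=N actual=T -> ctr[0]=1

Answer: 1 0 1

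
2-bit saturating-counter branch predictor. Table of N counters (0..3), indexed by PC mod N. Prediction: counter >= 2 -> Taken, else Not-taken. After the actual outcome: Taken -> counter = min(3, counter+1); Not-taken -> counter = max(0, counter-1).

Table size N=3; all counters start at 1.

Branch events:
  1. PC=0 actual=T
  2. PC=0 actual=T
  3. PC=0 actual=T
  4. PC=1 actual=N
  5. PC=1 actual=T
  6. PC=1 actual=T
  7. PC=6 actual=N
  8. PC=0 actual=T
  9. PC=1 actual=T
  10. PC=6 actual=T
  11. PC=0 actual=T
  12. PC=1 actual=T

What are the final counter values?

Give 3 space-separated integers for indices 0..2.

Ev 1: PC=0 idx=0 pred=N actual=T -> ctr[0]=2
Ev 2: PC=0 idx=0 pred=T actual=T -> ctr[0]=3
Ev 3: PC=0 idx=0 pred=T actual=T -> ctr[0]=3
Ev 4: PC=1 idx=1 pred=N actual=N -> ctr[1]=0
Ev 5: PC=1 idx=1 pred=N actual=T -> ctr[1]=1
Ev 6: PC=1 idx=1 pred=N actual=T -> ctr[1]=2
Ev 7: PC=6 idx=0 pred=T actual=N -> ctr[0]=2
Ev 8: PC=0 idx=0 pred=T actual=T -> ctr[0]=3
Ev 9: PC=1 idx=1 pred=T actual=T -> ctr[1]=3
Ev 10: PC=6 idx=0 pred=T actual=T -> ctr[0]=3
Ev 11: PC=0 idx=0 pred=T actual=T -> ctr[0]=3
Ev 12: PC=1 idx=1 pred=T actual=T -> ctr[1]=3

Answer: 3 3 1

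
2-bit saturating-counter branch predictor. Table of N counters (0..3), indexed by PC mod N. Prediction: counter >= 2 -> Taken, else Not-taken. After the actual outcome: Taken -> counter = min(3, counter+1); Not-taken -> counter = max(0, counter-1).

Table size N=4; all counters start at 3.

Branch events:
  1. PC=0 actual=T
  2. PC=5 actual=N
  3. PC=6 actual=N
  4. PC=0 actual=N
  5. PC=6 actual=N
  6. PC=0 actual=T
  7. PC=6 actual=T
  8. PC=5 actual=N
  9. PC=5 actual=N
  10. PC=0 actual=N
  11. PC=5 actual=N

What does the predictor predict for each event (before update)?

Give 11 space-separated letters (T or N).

Ev 1: PC=0 idx=0 pred=T actual=T -> ctr[0]=3
Ev 2: PC=5 idx=1 pred=T actual=N -> ctr[1]=2
Ev 3: PC=6 idx=2 pred=T actual=N -> ctr[2]=2
Ev 4: PC=0 idx=0 pred=T actual=N -> ctr[0]=2
Ev 5: PC=6 idx=2 pred=T actual=N -> ctr[2]=1
Ev 6: PC=0 idx=0 pred=T actual=T -> ctr[0]=3
Ev 7: PC=6 idx=2 pred=N actual=T -> ctr[2]=2
Ev 8: PC=5 idx=1 pred=T actual=N -> ctr[1]=1
Ev 9: PC=5 idx=1 pred=N actual=N -> ctr[1]=0
Ev 10: PC=0 idx=0 pred=T actual=N -> ctr[0]=2
Ev 11: PC=5 idx=1 pred=N actual=N -> ctr[1]=0

Answer: T T T T T T N T N T N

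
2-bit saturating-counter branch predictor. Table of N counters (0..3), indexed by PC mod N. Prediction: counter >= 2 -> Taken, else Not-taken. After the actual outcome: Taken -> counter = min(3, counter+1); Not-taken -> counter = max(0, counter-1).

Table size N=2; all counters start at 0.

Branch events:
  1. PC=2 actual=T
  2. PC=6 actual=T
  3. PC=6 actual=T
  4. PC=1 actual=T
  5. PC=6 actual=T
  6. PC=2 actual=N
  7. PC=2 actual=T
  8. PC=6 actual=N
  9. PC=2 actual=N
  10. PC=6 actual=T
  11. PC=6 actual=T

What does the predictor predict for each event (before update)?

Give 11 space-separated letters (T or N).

Answer: N N T N T T T T T N T

Derivation:
Ev 1: PC=2 idx=0 pred=N actual=T -> ctr[0]=1
Ev 2: PC=6 idx=0 pred=N actual=T -> ctr[0]=2
Ev 3: PC=6 idx=0 pred=T actual=T -> ctr[0]=3
Ev 4: PC=1 idx=1 pred=N actual=T -> ctr[1]=1
Ev 5: PC=6 idx=0 pred=T actual=T -> ctr[0]=3
Ev 6: PC=2 idx=0 pred=T actual=N -> ctr[0]=2
Ev 7: PC=2 idx=0 pred=T actual=T -> ctr[0]=3
Ev 8: PC=6 idx=0 pred=T actual=N -> ctr[0]=2
Ev 9: PC=2 idx=0 pred=T actual=N -> ctr[0]=1
Ev 10: PC=6 idx=0 pred=N actual=T -> ctr[0]=2
Ev 11: PC=6 idx=0 pred=T actual=T -> ctr[0]=3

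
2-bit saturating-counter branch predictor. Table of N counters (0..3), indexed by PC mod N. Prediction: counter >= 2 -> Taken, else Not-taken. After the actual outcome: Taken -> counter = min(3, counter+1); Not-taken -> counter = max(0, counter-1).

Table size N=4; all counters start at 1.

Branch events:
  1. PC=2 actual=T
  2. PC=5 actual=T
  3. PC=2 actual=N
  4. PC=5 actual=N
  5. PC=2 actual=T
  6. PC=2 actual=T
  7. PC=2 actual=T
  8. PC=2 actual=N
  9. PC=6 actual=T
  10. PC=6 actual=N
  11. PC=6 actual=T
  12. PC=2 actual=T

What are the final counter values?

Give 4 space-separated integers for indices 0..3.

Ev 1: PC=2 idx=2 pred=N actual=T -> ctr[2]=2
Ev 2: PC=5 idx=1 pred=N actual=T -> ctr[1]=2
Ev 3: PC=2 idx=2 pred=T actual=N -> ctr[2]=1
Ev 4: PC=5 idx=1 pred=T actual=N -> ctr[1]=1
Ev 5: PC=2 idx=2 pred=N actual=T -> ctr[2]=2
Ev 6: PC=2 idx=2 pred=T actual=T -> ctr[2]=3
Ev 7: PC=2 idx=2 pred=T actual=T -> ctr[2]=3
Ev 8: PC=2 idx=2 pred=T actual=N -> ctr[2]=2
Ev 9: PC=6 idx=2 pred=T actual=T -> ctr[2]=3
Ev 10: PC=6 idx=2 pred=T actual=N -> ctr[2]=2
Ev 11: PC=6 idx=2 pred=T actual=T -> ctr[2]=3
Ev 12: PC=2 idx=2 pred=T actual=T -> ctr[2]=3

Answer: 1 1 3 1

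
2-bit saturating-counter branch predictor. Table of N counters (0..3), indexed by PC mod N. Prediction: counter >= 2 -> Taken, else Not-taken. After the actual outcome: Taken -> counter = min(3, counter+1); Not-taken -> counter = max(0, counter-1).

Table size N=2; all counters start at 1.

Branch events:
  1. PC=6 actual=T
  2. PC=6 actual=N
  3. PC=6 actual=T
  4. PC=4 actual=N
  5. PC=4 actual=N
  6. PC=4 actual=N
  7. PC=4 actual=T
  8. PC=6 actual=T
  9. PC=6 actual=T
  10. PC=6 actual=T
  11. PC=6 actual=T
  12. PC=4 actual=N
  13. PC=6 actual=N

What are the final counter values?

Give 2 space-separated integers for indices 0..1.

Ev 1: PC=6 idx=0 pred=N actual=T -> ctr[0]=2
Ev 2: PC=6 idx=0 pred=T actual=N -> ctr[0]=1
Ev 3: PC=6 idx=0 pred=N actual=T -> ctr[0]=2
Ev 4: PC=4 idx=0 pred=T actual=N -> ctr[0]=1
Ev 5: PC=4 idx=0 pred=N actual=N -> ctr[0]=0
Ev 6: PC=4 idx=0 pred=N actual=N -> ctr[0]=0
Ev 7: PC=4 idx=0 pred=N actual=T -> ctr[0]=1
Ev 8: PC=6 idx=0 pred=N actual=T -> ctr[0]=2
Ev 9: PC=6 idx=0 pred=T actual=T -> ctr[0]=3
Ev 10: PC=6 idx=0 pred=T actual=T -> ctr[0]=3
Ev 11: PC=6 idx=0 pred=T actual=T -> ctr[0]=3
Ev 12: PC=4 idx=0 pred=T actual=N -> ctr[0]=2
Ev 13: PC=6 idx=0 pred=T actual=N -> ctr[0]=1

Answer: 1 1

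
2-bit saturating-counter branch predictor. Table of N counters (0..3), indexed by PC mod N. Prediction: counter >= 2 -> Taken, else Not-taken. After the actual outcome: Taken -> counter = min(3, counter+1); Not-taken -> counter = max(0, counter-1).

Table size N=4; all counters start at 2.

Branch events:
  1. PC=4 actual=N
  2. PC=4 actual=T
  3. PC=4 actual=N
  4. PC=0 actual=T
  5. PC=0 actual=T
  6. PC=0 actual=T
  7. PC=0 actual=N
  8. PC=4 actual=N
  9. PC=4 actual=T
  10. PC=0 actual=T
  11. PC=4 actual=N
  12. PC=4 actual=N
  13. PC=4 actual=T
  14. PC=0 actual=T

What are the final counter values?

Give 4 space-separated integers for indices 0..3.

Answer: 3 2 2 2

Derivation:
Ev 1: PC=4 idx=0 pred=T actual=N -> ctr[0]=1
Ev 2: PC=4 idx=0 pred=N actual=T -> ctr[0]=2
Ev 3: PC=4 idx=0 pred=T actual=N -> ctr[0]=1
Ev 4: PC=0 idx=0 pred=N actual=T -> ctr[0]=2
Ev 5: PC=0 idx=0 pred=T actual=T -> ctr[0]=3
Ev 6: PC=0 idx=0 pred=T actual=T -> ctr[0]=3
Ev 7: PC=0 idx=0 pred=T actual=N -> ctr[0]=2
Ev 8: PC=4 idx=0 pred=T actual=N -> ctr[0]=1
Ev 9: PC=4 idx=0 pred=N actual=T -> ctr[0]=2
Ev 10: PC=0 idx=0 pred=T actual=T -> ctr[0]=3
Ev 11: PC=4 idx=0 pred=T actual=N -> ctr[0]=2
Ev 12: PC=4 idx=0 pred=T actual=N -> ctr[0]=1
Ev 13: PC=4 idx=0 pred=N actual=T -> ctr[0]=2
Ev 14: PC=0 idx=0 pred=T actual=T -> ctr[0]=3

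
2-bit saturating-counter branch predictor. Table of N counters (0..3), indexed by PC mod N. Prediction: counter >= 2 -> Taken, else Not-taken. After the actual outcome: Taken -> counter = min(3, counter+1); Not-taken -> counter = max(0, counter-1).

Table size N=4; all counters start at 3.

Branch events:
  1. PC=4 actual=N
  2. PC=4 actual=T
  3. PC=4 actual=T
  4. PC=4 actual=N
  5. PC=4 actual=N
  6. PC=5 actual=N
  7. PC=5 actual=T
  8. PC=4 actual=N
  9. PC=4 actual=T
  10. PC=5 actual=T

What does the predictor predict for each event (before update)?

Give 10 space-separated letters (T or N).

Answer: T T T T T T T N N T

Derivation:
Ev 1: PC=4 idx=0 pred=T actual=N -> ctr[0]=2
Ev 2: PC=4 idx=0 pred=T actual=T -> ctr[0]=3
Ev 3: PC=4 idx=0 pred=T actual=T -> ctr[0]=3
Ev 4: PC=4 idx=0 pred=T actual=N -> ctr[0]=2
Ev 5: PC=4 idx=0 pred=T actual=N -> ctr[0]=1
Ev 6: PC=5 idx=1 pred=T actual=N -> ctr[1]=2
Ev 7: PC=5 idx=1 pred=T actual=T -> ctr[1]=3
Ev 8: PC=4 idx=0 pred=N actual=N -> ctr[0]=0
Ev 9: PC=4 idx=0 pred=N actual=T -> ctr[0]=1
Ev 10: PC=5 idx=1 pred=T actual=T -> ctr[1]=3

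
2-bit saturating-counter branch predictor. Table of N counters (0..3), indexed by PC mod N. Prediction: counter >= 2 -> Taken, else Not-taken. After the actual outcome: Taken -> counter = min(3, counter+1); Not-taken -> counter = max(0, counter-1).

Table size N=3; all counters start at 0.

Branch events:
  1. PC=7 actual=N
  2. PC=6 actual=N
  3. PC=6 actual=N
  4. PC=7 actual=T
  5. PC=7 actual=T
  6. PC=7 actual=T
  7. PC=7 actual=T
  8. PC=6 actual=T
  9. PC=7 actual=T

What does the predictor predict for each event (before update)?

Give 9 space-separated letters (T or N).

Answer: N N N N N T T N T

Derivation:
Ev 1: PC=7 idx=1 pred=N actual=N -> ctr[1]=0
Ev 2: PC=6 idx=0 pred=N actual=N -> ctr[0]=0
Ev 3: PC=6 idx=0 pred=N actual=N -> ctr[0]=0
Ev 4: PC=7 idx=1 pred=N actual=T -> ctr[1]=1
Ev 5: PC=7 idx=1 pred=N actual=T -> ctr[1]=2
Ev 6: PC=7 idx=1 pred=T actual=T -> ctr[1]=3
Ev 7: PC=7 idx=1 pred=T actual=T -> ctr[1]=3
Ev 8: PC=6 idx=0 pred=N actual=T -> ctr[0]=1
Ev 9: PC=7 idx=1 pred=T actual=T -> ctr[1]=3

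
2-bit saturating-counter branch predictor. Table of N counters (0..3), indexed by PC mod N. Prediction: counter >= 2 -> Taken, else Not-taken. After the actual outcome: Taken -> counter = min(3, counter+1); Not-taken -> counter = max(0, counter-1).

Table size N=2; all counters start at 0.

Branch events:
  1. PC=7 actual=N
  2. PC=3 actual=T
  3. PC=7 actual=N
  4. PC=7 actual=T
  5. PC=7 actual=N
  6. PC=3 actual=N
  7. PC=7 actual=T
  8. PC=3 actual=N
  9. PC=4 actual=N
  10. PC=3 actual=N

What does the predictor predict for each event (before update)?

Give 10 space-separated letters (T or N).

Ev 1: PC=7 idx=1 pred=N actual=N -> ctr[1]=0
Ev 2: PC=3 idx=1 pred=N actual=T -> ctr[1]=1
Ev 3: PC=7 idx=1 pred=N actual=N -> ctr[1]=0
Ev 4: PC=7 idx=1 pred=N actual=T -> ctr[1]=1
Ev 5: PC=7 idx=1 pred=N actual=N -> ctr[1]=0
Ev 6: PC=3 idx=1 pred=N actual=N -> ctr[1]=0
Ev 7: PC=7 idx=1 pred=N actual=T -> ctr[1]=1
Ev 8: PC=3 idx=1 pred=N actual=N -> ctr[1]=0
Ev 9: PC=4 idx=0 pred=N actual=N -> ctr[0]=0
Ev 10: PC=3 idx=1 pred=N actual=N -> ctr[1]=0

Answer: N N N N N N N N N N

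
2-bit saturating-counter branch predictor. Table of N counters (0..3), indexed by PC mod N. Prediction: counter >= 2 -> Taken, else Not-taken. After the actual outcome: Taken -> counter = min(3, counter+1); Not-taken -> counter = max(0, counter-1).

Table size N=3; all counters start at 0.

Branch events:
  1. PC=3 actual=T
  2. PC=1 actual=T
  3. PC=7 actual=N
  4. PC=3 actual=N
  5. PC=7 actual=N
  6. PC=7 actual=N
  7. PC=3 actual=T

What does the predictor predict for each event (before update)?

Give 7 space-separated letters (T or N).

Ev 1: PC=3 idx=0 pred=N actual=T -> ctr[0]=1
Ev 2: PC=1 idx=1 pred=N actual=T -> ctr[1]=1
Ev 3: PC=7 idx=1 pred=N actual=N -> ctr[1]=0
Ev 4: PC=3 idx=0 pred=N actual=N -> ctr[0]=0
Ev 5: PC=7 idx=1 pred=N actual=N -> ctr[1]=0
Ev 6: PC=7 idx=1 pred=N actual=N -> ctr[1]=0
Ev 7: PC=3 idx=0 pred=N actual=T -> ctr[0]=1

Answer: N N N N N N N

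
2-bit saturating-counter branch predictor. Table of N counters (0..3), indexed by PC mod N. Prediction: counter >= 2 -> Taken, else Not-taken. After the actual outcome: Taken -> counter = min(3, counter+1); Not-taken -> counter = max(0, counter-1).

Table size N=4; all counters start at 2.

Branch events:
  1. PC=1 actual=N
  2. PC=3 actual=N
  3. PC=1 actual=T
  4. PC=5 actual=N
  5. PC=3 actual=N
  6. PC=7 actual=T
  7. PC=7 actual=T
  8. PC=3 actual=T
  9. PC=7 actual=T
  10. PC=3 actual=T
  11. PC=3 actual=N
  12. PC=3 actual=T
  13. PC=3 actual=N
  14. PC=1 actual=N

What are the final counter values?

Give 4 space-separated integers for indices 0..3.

Answer: 2 0 2 2

Derivation:
Ev 1: PC=1 idx=1 pred=T actual=N -> ctr[1]=1
Ev 2: PC=3 idx=3 pred=T actual=N -> ctr[3]=1
Ev 3: PC=1 idx=1 pred=N actual=T -> ctr[1]=2
Ev 4: PC=5 idx=1 pred=T actual=N -> ctr[1]=1
Ev 5: PC=3 idx=3 pred=N actual=N -> ctr[3]=0
Ev 6: PC=7 idx=3 pred=N actual=T -> ctr[3]=1
Ev 7: PC=7 idx=3 pred=N actual=T -> ctr[3]=2
Ev 8: PC=3 idx=3 pred=T actual=T -> ctr[3]=3
Ev 9: PC=7 idx=3 pred=T actual=T -> ctr[3]=3
Ev 10: PC=3 idx=3 pred=T actual=T -> ctr[3]=3
Ev 11: PC=3 idx=3 pred=T actual=N -> ctr[3]=2
Ev 12: PC=3 idx=3 pred=T actual=T -> ctr[3]=3
Ev 13: PC=3 idx=3 pred=T actual=N -> ctr[3]=2
Ev 14: PC=1 idx=1 pred=N actual=N -> ctr[1]=0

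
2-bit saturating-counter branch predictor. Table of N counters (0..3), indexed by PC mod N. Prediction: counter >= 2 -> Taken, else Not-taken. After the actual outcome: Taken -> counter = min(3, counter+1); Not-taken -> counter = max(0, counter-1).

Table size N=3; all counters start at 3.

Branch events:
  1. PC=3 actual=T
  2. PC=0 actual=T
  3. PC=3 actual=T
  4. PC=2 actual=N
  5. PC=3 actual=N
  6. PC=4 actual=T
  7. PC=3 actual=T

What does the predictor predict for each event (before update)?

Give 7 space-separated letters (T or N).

Answer: T T T T T T T

Derivation:
Ev 1: PC=3 idx=0 pred=T actual=T -> ctr[0]=3
Ev 2: PC=0 idx=0 pred=T actual=T -> ctr[0]=3
Ev 3: PC=3 idx=0 pred=T actual=T -> ctr[0]=3
Ev 4: PC=2 idx=2 pred=T actual=N -> ctr[2]=2
Ev 5: PC=3 idx=0 pred=T actual=N -> ctr[0]=2
Ev 6: PC=4 idx=1 pred=T actual=T -> ctr[1]=3
Ev 7: PC=3 idx=0 pred=T actual=T -> ctr[0]=3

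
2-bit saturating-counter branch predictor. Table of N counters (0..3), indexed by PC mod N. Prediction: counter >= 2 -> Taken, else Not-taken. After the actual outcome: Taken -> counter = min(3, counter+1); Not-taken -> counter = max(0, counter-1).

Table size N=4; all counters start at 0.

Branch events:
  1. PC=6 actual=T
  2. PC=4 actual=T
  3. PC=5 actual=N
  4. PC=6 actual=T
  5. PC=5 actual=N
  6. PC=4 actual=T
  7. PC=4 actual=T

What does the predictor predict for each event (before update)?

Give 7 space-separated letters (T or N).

Answer: N N N N N N T

Derivation:
Ev 1: PC=6 idx=2 pred=N actual=T -> ctr[2]=1
Ev 2: PC=4 idx=0 pred=N actual=T -> ctr[0]=1
Ev 3: PC=5 idx=1 pred=N actual=N -> ctr[1]=0
Ev 4: PC=6 idx=2 pred=N actual=T -> ctr[2]=2
Ev 5: PC=5 idx=1 pred=N actual=N -> ctr[1]=0
Ev 6: PC=4 idx=0 pred=N actual=T -> ctr[0]=2
Ev 7: PC=4 idx=0 pred=T actual=T -> ctr[0]=3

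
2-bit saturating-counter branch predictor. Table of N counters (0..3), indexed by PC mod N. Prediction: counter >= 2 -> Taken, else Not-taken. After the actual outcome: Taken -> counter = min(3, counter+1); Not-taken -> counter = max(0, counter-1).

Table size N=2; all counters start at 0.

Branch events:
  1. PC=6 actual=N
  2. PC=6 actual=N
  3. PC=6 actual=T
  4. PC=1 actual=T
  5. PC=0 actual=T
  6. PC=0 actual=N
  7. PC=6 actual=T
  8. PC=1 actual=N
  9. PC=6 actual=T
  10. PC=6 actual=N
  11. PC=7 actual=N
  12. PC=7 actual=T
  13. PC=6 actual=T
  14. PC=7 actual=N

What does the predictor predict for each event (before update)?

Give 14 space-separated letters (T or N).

Ev 1: PC=6 idx=0 pred=N actual=N -> ctr[0]=0
Ev 2: PC=6 idx=0 pred=N actual=N -> ctr[0]=0
Ev 3: PC=6 idx=0 pred=N actual=T -> ctr[0]=1
Ev 4: PC=1 idx=1 pred=N actual=T -> ctr[1]=1
Ev 5: PC=0 idx=0 pred=N actual=T -> ctr[0]=2
Ev 6: PC=0 idx=0 pred=T actual=N -> ctr[0]=1
Ev 7: PC=6 idx=0 pred=N actual=T -> ctr[0]=2
Ev 8: PC=1 idx=1 pred=N actual=N -> ctr[1]=0
Ev 9: PC=6 idx=0 pred=T actual=T -> ctr[0]=3
Ev 10: PC=6 idx=0 pred=T actual=N -> ctr[0]=2
Ev 11: PC=7 idx=1 pred=N actual=N -> ctr[1]=0
Ev 12: PC=7 idx=1 pred=N actual=T -> ctr[1]=1
Ev 13: PC=6 idx=0 pred=T actual=T -> ctr[0]=3
Ev 14: PC=7 idx=1 pred=N actual=N -> ctr[1]=0

Answer: N N N N N T N N T T N N T N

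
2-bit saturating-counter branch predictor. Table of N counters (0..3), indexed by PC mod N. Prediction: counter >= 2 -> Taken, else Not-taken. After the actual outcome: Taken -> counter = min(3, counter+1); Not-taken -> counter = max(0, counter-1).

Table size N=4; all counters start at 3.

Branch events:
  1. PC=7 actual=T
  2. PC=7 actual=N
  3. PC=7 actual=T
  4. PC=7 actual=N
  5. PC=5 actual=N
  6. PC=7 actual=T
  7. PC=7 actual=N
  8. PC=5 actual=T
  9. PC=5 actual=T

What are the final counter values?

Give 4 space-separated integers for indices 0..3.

Ev 1: PC=7 idx=3 pred=T actual=T -> ctr[3]=3
Ev 2: PC=7 idx=3 pred=T actual=N -> ctr[3]=2
Ev 3: PC=7 idx=3 pred=T actual=T -> ctr[3]=3
Ev 4: PC=7 idx=3 pred=T actual=N -> ctr[3]=2
Ev 5: PC=5 idx=1 pred=T actual=N -> ctr[1]=2
Ev 6: PC=7 idx=3 pred=T actual=T -> ctr[3]=3
Ev 7: PC=7 idx=3 pred=T actual=N -> ctr[3]=2
Ev 8: PC=5 idx=1 pred=T actual=T -> ctr[1]=3
Ev 9: PC=5 idx=1 pred=T actual=T -> ctr[1]=3

Answer: 3 3 3 2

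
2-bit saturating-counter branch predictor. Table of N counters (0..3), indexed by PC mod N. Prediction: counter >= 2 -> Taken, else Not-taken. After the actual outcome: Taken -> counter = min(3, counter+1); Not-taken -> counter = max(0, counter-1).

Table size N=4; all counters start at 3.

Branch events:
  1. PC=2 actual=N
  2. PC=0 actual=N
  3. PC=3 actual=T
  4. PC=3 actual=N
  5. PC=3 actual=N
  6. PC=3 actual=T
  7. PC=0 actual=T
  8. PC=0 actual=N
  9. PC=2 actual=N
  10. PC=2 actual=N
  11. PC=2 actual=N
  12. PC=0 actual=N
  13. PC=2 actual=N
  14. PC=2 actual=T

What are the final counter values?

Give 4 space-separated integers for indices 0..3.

Answer: 1 3 1 2

Derivation:
Ev 1: PC=2 idx=2 pred=T actual=N -> ctr[2]=2
Ev 2: PC=0 idx=0 pred=T actual=N -> ctr[0]=2
Ev 3: PC=3 idx=3 pred=T actual=T -> ctr[3]=3
Ev 4: PC=3 idx=3 pred=T actual=N -> ctr[3]=2
Ev 5: PC=3 idx=3 pred=T actual=N -> ctr[3]=1
Ev 6: PC=3 idx=3 pred=N actual=T -> ctr[3]=2
Ev 7: PC=0 idx=0 pred=T actual=T -> ctr[0]=3
Ev 8: PC=0 idx=0 pred=T actual=N -> ctr[0]=2
Ev 9: PC=2 idx=2 pred=T actual=N -> ctr[2]=1
Ev 10: PC=2 idx=2 pred=N actual=N -> ctr[2]=0
Ev 11: PC=2 idx=2 pred=N actual=N -> ctr[2]=0
Ev 12: PC=0 idx=0 pred=T actual=N -> ctr[0]=1
Ev 13: PC=2 idx=2 pred=N actual=N -> ctr[2]=0
Ev 14: PC=2 idx=2 pred=N actual=T -> ctr[2]=1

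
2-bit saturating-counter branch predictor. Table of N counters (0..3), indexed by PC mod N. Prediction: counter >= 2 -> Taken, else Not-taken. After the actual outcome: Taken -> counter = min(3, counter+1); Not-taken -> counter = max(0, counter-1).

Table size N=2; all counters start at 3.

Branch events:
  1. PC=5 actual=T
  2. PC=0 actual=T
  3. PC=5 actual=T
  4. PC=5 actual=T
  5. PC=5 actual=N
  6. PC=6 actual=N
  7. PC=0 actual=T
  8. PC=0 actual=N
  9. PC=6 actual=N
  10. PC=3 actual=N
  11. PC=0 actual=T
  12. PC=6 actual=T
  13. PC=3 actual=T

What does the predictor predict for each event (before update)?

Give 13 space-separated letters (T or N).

Ev 1: PC=5 idx=1 pred=T actual=T -> ctr[1]=3
Ev 2: PC=0 idx=0 pred=T actual=T -> ctr[0]=3
Ev 3: PC=5 idx=1 pred=T actual=T -> ctr[1]=3
Ev 4: PC=5 idx=1 pred=T actual=T -> ctr[1]=3
Ev 5: PC=5 idx=1 pred=T actual=N -> ctr[1]=2
Ev 6: PC=6 idx=0 pred=T actual=N -> ctr[0]=2
Ev 7: PC=0 idx=0 pred=T actual=T -> ctr[0]=3
Ev 8: PC=0 idx=0 pred=T actual=N -> ctr[0]=2
Ev 9: PC=6 idx=0 pred=T actual=N -> ctr[0]=1
Ev 10: PC=3 idx=1 pred=T actual=N -> ctr[1]=1
Ev 11: PC=0 idx=0 pred=N actual=T -> ctr[0]=2
Ev 12: PC=6 idx=0 pred=T actual=T -> ctr[0]=3
Ev 13: PC=3 idx=1 pred=N actual=T -> ctr[1]=2

Answer: T T T T T T T T T T N T N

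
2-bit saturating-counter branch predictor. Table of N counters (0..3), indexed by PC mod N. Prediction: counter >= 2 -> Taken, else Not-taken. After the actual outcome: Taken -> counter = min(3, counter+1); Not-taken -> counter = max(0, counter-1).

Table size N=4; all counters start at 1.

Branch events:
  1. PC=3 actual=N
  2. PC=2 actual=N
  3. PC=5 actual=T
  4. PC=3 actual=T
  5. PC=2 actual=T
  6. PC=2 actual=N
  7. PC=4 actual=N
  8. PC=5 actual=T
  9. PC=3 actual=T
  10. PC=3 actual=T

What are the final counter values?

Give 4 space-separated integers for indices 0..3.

Ev 1: PC=3 idx=3 pred=N actual=N -> ctr[3]=0
Ev 2: PC=2 idx=2 pred=N actual=N -> ctr[2]=0
Ev 3: PC=5 idx=1 pred=N actual=T -> ctr[1]=2
Ev 4: PC=3 idx=3 pred=N actual=T -> ctr[3]=1
Ev 5: PC=2 idx=2 pred=N actual=T -> ctr[2]=1
Ev 6: PC=2 idx=2 pred=N actual=N -> ctr[2]=0
Ev 7: PC=4 idx=0 pred=N actual=N -> ctr[0]=0
Ev 8: PC=5 idx=1 pred=T actual=T -> ctr[1]=3
Ev 9: PC=3 idx=3 pred=N actual=T -> ctr[3]=2
Ev 10: PC=3 idx=3 pred=T actual=T -> ctr[3]=3

Answer: 0 3 0 3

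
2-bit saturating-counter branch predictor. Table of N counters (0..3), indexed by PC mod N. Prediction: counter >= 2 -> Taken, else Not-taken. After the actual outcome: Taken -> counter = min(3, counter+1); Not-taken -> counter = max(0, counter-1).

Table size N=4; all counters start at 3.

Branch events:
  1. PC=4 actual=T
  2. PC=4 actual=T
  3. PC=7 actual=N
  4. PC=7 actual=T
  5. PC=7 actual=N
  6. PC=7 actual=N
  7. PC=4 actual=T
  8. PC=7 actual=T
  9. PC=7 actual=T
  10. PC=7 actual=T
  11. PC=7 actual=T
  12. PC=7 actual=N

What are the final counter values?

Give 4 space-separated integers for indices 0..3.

Ev 1: PC=4 idx=0 pred=T actual=T -> ctr[0]=3
Ev 2: PC=4 idx=0 pred=T actual=T -> ctr[0]=3
Ev 3: PC=7 idx=3 pred=T actual=N -> ctr[3]=2
Ev 4: PC=7 idx=3 pred=T actual=T -> ctr[3]=3
Ev 5: PC=7 idx=3 pred=T actual=N -> ctr[3]=2
Ev 6: PC=7 idx=3 pred=T actual=N -> ctr[3]=1
Ev 7: PC=4 idx=0 pred=T actual=T -> ctr[0]=3
Ev 8: PC=7 idx=3 pred=N actual=T -> ctr[3]=2
Ev 9: PC=7 idx=3 pred=T actual=T -> ctr[3]=3
Ev 10: PC=7 idx=3 pred=T actual=T -> ctr[3]=3
Ev 11: PC=7 idx=3 pred=T actual=T -> ctr[3]=3
Ev 12: PC=7 idx=3 pred=T actual=N -> ctr[3]=2

Answer: 3 3 3 2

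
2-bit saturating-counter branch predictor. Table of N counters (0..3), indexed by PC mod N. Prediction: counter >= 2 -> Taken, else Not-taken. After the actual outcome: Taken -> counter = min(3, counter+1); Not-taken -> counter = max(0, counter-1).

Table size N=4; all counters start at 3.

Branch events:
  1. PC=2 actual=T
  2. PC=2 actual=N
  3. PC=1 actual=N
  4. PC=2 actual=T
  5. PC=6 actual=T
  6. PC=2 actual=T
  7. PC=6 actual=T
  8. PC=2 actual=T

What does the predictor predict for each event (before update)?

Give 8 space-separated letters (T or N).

Answer: T T T T T T T T

Derivation:
Ev 1: PC=2 idx=2 pred=T actual=T -> ctr[2]=3
Ev 2: PC=2 idx=2 pred=T actual=N -> ctr[2]=2
Ev 3: PC=1 idx=1 pred=T actual=N -> ctr[1]=2
Ev 4: PC=2 idx=2 pred=T actual=T -> ctr[2]=3
Ev 5: PC=6 idx=2 pred=T actual=T -> ctr[2]=3
Ev 6: PC=2 idx=2 pred=T actual=T -> ctr[2]=3
Ev 7: PC=6 idx=2 pred=T actual=T -> ctr[2]=3
Ev 8: PC=2 idx=2 pred=T actual=T -> ctr[2]=3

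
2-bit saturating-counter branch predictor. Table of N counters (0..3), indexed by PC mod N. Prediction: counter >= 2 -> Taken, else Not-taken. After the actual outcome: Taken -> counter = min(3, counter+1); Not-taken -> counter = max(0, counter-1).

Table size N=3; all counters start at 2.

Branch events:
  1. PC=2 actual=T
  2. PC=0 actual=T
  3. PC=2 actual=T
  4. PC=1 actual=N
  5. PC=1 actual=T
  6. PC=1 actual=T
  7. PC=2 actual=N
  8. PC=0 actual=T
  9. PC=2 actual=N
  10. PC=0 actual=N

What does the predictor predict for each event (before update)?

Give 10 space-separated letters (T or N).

Ev 1: PC=2 idx=2 pred=T actual=T -> ctr[2]=3
Ev 2: PC=0 idx=0 pred=T actual=T -> ctr[0]=3
Ev 3: PC=2 idx=2 pred=T actual=T -> ctr[2]=3
Ev 4: PC=1 idx=1 pred=T actual=N -> ctr[1]=1
Ev 5: PC=1 idx=1 pred=N actual=T -> ctr[1]=2
Ev 6: PC=1 idx=1 pred=T actual=T -> ctr[1]=3
Ev 7: PC=2 idx=2 pred=T actual=N -> ctr[2]=2
Ev 8: PC=0 idx=0 pred=T actual=T -> ctr[0]=3
Ev 9: PC=2 idx=2 pred=T actual=N -> ctr[2]=1
Ev 10: PC=0 idx=0 pred=T actual=N -> ctr[0]=2

Answer: T T T T N T T T T T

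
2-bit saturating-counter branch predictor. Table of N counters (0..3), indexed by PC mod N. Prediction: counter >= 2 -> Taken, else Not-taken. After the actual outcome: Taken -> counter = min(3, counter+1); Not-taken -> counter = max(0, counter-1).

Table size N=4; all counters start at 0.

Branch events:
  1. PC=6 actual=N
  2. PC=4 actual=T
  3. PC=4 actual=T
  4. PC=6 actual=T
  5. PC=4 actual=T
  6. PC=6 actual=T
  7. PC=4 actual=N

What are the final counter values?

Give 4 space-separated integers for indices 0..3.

Ev 1: PC=6 idx=2 pred=N actual=N -> ctr[2]=0
Ev 2: PC=4 idx=0 pred=N actual=T -> ctr[0]=1
Ev 3: PC=4 idx=0 pred=N actual=T -> ctr[0]=2
Ev 4: PC=6 idx=2 pred=N actual=T -> ctr[2]=1
Ev 5: PC=4 idx=0 pred=T actual=T -> ctr[0]=3
Ev 6: PC=6 idx=2 pred=N actual=T -> ctr[2]=2
Ev 7: PC=4 idx=0 pred=T actual=N -> ctr[0]=2

Answer: 2 0 2 0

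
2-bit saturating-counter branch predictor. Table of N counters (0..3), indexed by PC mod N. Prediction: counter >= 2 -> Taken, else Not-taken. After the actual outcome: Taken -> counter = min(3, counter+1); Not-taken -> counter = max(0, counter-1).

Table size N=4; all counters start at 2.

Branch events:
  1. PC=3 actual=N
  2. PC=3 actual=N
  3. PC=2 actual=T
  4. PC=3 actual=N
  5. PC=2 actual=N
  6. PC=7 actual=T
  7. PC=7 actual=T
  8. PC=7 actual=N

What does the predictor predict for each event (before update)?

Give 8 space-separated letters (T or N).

Ev 1: PC=3 idx=3 pred=T actual=N -> ctr[3]=1
Ev 2: PC=3 idx=3 pred=N actual=N -> ctr[3]=0
Ev 3: PC=2 idx=2 pred=T actual=T -> ctr[2]=3
Ev 4: PC=3 idx=3 pred=N actual=N -> ctr[3]=0
Ev 5: PC=2 idx=2 pred=T actual=N -> ctr[2]=2
Ev 6: PC=7 idx=3 pred=N actual=T -> ctr[3]=1
Ev 7: PC=7 idx=3 pred=N actual=T -> ctr[3]=2
Ev 8: PC=7 idx=3 pred=T actual=N -> ctr[3]=1

Answer: T N T N T N N T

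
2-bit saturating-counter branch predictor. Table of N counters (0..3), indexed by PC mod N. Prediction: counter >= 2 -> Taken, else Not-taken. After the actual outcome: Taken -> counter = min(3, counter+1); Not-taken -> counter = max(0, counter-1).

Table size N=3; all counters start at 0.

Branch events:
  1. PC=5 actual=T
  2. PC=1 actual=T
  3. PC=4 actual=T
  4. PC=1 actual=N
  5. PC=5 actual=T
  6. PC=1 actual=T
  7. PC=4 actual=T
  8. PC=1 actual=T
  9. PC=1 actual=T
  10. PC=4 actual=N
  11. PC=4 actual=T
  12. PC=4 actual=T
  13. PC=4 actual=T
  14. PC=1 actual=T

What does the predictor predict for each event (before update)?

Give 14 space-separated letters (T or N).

Ev 1: PC=5 idx=2 pred=N actual=T -> ctr[2]=1
Ev 2: PC=1 idx=1 pred=N actual=T -> ctr[1]=1
Ev 3: PC=4 idx=1 pred=N actual=T -> ctr[1]=2
Ev 4: PC=1 idx=1 pred=T actual=N -> ctr[1]=1
Ev 5: PC=5 idx=2 pred=N actual=T -> ctr[2]=2
Ev 6: PC=1 idx=1 pred=N actual=T -> ctr[1]=2
Ev 7: PC=4 idx=1 pred=T actual=T -> ctr[1]=3
Ev 8: PC=1 idx=1 pred=T actual=T -> ctr[1]=3
Ev 9: PC=1 idx=1 pred=T actual=T -> ctr[1]=3
Ev 10: PC=4 idx=1 pred=T actual=N -> ctr[1]=2
Ev 11: PC=4 idx=1 pred=T actual=T -> ctr[1]=3
Ev 12: PC=4 idx=1 pred=T actual=T -> ctr[1]=3
Ev 13: PC=4 idx=1 pred=T actual=T -> ctr[1]=3
Ev 14: PC=1 idx=1 pred=T actual=T -> ctr[1]=3

Answer: N N N T N N T T T T T T T T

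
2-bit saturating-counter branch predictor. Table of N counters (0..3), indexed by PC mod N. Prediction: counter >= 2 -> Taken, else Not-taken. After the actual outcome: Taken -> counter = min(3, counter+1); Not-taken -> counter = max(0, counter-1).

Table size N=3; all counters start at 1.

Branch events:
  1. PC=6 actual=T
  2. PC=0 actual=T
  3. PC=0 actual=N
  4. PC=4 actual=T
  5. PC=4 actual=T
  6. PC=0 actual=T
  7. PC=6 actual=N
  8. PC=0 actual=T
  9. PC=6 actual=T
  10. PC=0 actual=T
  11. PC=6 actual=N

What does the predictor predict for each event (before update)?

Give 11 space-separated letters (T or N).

Ev 1: PC=6 idx=0 pred=N actual=T -> ctr[0]=2
Ev 2: PC=0 idx=0 pred=T actual=T -> ctr[0]=3
Ev 3: PC=0 idx=0 pred=T actual=N -> ctr[0]=2
Ev 4: PC=4 idx=1 pred=N actual=T -> ctr[1]=2
Ev 5: PC=4 idx=1 pred=T actual=T -> ctr[1]=3
Ev 6: PC=0 idx=0 pred=T actual=T -> ctr[0]=3
Ev 7: PC=6 idx=0 pred=T actual=N -> ctr[0]=2
Ev 8: PC=0 idx=0 pred=T actual=T -> ctr[0]=3
Ev 9: PC=6 idx=0 pred=T actual=T -> ctr[0]=3
Ev 10: PC=0 idx=0 pred=T actual=T -> ctr[0]=3
Ev 11: PC=6 idx=0 pred=T actual=N -> ctr[0]=2

Answer: N T T N T T T T T T T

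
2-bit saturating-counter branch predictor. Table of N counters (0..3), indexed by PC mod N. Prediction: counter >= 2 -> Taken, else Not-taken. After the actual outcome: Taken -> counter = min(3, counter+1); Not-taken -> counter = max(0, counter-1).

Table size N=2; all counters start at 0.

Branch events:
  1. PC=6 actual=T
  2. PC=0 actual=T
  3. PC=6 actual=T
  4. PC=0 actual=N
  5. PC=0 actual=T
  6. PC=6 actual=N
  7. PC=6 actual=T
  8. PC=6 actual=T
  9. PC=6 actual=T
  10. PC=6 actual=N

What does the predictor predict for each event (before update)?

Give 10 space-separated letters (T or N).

Answer: N N T T T T T T T T

Derivation:
Ev 1: PC=6 idx=0 pred=N actual=T -> ctr[0]=1
Ev 2: PC=0 idx=0 pred=N actual=T -> ctr[0]=2
Ev 3: PC=6 idx=0 pred=T actual=T -> ctr[0]=3
Ev 4: PC=0 idx=0 pred=T actual=N -> ctr[0]=2
Ev 5: PC=0 idx=0 pred=T actual=T -> ctr[0]=3
Ev 6: PC=6 idx=0 pred=T actual=N -> ctr[0]=2
Ev 7: PC=6 idx=0 pred=T actual=T -> ctr[0]=3
Ev 8: PC=6 idx=0 pred=T actual=T -> ctr[0]=3
Ev 9: PC=6 idx=0 pred=T actual=T -> ctr[0]=3
Ev 10: PC=6 idx=0 pred=T actual=N -> ctr[0]=2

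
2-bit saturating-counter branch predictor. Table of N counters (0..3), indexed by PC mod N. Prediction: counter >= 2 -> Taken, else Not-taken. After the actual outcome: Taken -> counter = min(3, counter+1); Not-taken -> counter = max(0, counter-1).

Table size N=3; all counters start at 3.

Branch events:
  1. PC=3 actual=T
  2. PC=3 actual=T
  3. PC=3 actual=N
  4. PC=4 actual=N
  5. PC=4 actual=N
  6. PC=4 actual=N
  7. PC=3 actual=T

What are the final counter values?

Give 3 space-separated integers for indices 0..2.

Answer: 3 0 3

Derivation:
Ev 1: PC=3 idx=0 pred=T actual=T -> ctr[0]=3
Ev 2: PC=3 idx=0 pred=T actual=T -> ctr[0]=3
Ev 3: PC=3 idx=0 pred=T actual=N -> ctr[0]=2
Ev 4: PC=4 idx=1 pred=T actual=N -> ctr[1]=2
Ev 5: PC=4 idx=1 pred=T actual=N -> ctr[1]=1
Ev 6: PC=4 idx=1 pred=N actual=N -> ctr[1]=0
Ev 7: PC=3 idx=0 pred=T actual=T -> ctr[0]=3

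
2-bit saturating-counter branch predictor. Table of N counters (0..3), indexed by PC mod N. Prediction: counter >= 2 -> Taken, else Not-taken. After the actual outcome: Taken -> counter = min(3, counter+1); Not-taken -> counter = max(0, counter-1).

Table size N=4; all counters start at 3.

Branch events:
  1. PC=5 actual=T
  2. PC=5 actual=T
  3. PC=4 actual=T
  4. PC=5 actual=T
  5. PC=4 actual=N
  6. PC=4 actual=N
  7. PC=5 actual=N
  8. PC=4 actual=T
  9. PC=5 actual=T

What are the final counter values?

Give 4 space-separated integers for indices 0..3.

Ev 1: PC=5 idx=1 pred=T actual=T -> ctr[1]=3
Ev 2: PC=5 idx=1 pred=T actual=T -> ctr[1]=3
Ev 3: PC=4 idx=0 pred=T actual=T -> ctr[0]=3
Ev 4: PC=5 idx=1 pred=T actual=T -> ctr[1]=3
Ev 5: PC=4 idx=0 pred=T actual=N -> ctr[0]=2
Ev 6: PC=4 idx=0 pred=T actual=N -> ctr[0]=1
Ev 7: PC=5 idx=1 pred=T actual=N -> ctr[1]=2
Ev 8: PC=4 idx=0 pred=N actual=T -> ctr[0]=2
Ev 9: PC=5 idx=1 pred=T actual=T -> ctr[1]=3

Answer: 2 3 3 3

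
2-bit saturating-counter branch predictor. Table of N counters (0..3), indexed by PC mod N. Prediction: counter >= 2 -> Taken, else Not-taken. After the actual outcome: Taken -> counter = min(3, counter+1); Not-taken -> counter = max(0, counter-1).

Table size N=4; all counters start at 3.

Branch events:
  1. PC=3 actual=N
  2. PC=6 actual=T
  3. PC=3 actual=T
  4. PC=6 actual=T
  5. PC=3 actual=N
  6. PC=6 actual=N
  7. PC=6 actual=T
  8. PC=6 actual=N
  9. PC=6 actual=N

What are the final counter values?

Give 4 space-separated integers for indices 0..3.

Ev 1: PC=3 idx=3 pred=T actual=N -> ctr[3]=2
Ev 2: PC=6 idx=2 pred=T actual=T -> ctr[2]=3
Ev 3: PC=3 idx=3 pred=T actual=T -> ctr[3]=3
Ev 4: PC=6 idx=2 pred=T actual=T -> ctr[2]=3
Ev 5: PC=3 idx=3 pred=T actual=N -> ctr[3]=2
Ev 6: PC=6 idx=2 pred=T actual=N -> ctr[2]=2
Ev 7: PC=6 idx=2 pred=T actual=T -> ctr[2]=3
Ev 8: PC=6 idx=2 pred=T actual=N -> ctr[2]=2
Ev 9: PC=6 idx=2 pred=T actual=N -> ctr[2]=1

Answer: 3 3 1 2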